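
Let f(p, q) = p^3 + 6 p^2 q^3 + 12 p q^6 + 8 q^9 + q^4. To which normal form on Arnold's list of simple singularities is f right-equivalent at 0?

The Hessian of f at 0 has rank 0. Corank 2; j^3 = p^3 is a perfect cube, so E-series; the 4-jet and mu = 6 give E_6.

E_{6}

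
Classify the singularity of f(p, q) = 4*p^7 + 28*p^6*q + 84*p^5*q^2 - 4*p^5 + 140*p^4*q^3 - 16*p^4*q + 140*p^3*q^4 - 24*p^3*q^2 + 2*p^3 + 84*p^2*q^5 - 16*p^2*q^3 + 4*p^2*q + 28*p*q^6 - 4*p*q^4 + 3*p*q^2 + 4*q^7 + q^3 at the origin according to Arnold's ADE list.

D_{4}

The Hessian of f at 0 has rank 0. Corank 2; j^3 = (p + q)*(2*p^2 + 2*p*q + q^2) splits into three distinct lines over C (the quadratic factor has nonzero discriminant), so D_4.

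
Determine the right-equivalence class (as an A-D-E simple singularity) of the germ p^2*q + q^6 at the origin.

The Hessian of f at 0 is [[0, 0], [0, 0]] with rank 0, so corank 2. A Groebner basis of the Jacobian ideal J(f) in C{p,q} is {p^2/6 + q^5, p^3, p*q}; counting standard monomials gives mu = 7. Corank 2; j^3 = p^2*q has shape L^2 M (L != M), so D-series; mu = 7 gives D_7.

D7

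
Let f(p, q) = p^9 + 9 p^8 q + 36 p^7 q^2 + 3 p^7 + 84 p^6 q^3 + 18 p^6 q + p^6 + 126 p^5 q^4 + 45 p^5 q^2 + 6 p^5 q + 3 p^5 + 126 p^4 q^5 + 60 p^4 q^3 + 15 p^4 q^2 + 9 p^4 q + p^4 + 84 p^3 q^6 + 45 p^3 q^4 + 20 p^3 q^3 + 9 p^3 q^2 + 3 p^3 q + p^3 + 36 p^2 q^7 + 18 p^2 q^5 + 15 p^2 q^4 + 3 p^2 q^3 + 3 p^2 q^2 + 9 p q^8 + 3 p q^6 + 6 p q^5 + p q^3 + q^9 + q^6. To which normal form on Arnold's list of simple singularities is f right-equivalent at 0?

The Hessian of f at 0 has rank 0. Corank 2; j^3 = p^3 is a perfect cube, so E-series; the 4-jet and mu = 7 give E_7.

E7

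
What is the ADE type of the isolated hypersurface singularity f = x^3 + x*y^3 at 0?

The Hessian of f at 0 has rank 0. Corank 2; j^3 = x^3 is a perfect cube, so E-series; the 4-jet and mu = 7 give E_7.

E_7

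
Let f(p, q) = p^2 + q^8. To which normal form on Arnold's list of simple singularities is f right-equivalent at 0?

A7

The Hessian of f at 0 is [[2, 0], [0, 0]] with rank 1, so corank 1. A Groebner basis of the Jacobian ideal J(f) in C{p,q} is {q^7, p}; counting standard monomials gives mu = 7. Corank 1: A-series; mu = 7 gives A_7.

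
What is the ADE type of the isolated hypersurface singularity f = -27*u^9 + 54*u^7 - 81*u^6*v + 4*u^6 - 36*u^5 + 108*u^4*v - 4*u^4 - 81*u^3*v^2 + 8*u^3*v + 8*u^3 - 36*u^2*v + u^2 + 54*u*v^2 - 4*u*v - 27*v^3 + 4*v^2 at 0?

A_{2}

The Hessian of f at 0 is [[2, -4], [-4, 8]] with rank 1, so corank 1. A Groebner basis of the Jacobian ideal J(f) in C{u,v} is {v^2, u - 2*v}; counting standard monomials gives mu = 2. Corank 1: A-series; mu = 2 gives A_2.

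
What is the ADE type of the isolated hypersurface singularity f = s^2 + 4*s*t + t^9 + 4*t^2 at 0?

The Hessian of f at 0 is [[2, 4], [4, 8]] with rank 1, so corank 1. A Groebner basis of the Jacobian ideal J(f) in C{s,t} is {t^8, s + 2*t}; counting standard monomials gives mu = 8. Corank 1: A-series; mu = 8 gives A_8.

A8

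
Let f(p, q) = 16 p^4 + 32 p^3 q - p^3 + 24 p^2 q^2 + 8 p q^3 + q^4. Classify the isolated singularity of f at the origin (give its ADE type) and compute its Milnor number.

Type E_{6}, Milnor number mu = 6.

The Hessian of f at 0 has rank 0. Corank 2; j^3 = -p^3 is a perfect cube, so E-series; the 4-jet and mu = 6 give E_6.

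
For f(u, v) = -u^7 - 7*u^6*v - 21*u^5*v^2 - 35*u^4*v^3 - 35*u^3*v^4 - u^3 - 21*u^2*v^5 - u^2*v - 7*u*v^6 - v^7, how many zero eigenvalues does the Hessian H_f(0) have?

2

Hessian at 0 has rank 0.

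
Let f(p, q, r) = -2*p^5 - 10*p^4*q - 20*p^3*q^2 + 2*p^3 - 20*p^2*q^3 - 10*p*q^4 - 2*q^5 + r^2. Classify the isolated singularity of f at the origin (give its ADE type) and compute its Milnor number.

Type E_8, Milnor number mu = 8.

The Hessian of f at 0 has rank 1. Corank 2; j^3 = 2*p^3 is a perfect cube, so E-series; the 5-jet and mu = 8 give E_8.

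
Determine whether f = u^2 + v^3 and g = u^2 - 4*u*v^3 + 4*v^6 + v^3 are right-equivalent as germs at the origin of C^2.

The Hessian of f at 0 is [[2, 0], [0, 0]] with rank 1, so corank 1. A Groebner basis of the Jacobian ideal J(f) in C{u,v} is {v^2, u}; counting standard monomials gives mu = 2. Corank 1: A-series; mu = 2 gives A_2. The Hessian of g at 0 is [[2, 0], [0, 0]] with rank 1, so corank 1. A Groebner basis of the Jacobian ideal J(g) in C{u,v} is {v^2, u}; counting standard monomials gives mu = 2. Corank 1: A-series; mu = 2 gives A_2. Both have type A_2, hence right-equivalent.

Yes.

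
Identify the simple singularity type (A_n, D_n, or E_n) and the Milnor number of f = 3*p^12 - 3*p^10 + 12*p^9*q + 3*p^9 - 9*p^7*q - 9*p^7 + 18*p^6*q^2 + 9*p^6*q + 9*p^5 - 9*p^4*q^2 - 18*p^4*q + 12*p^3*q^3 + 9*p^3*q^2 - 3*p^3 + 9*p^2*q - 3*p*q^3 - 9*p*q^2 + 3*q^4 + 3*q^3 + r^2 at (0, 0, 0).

The Hessian of f at 0 is [[0, 0, 0], [0, 0, 0], [0, 0, 2]] with rank 1, so corank 2. A Groebner basis of the Jacobian ideal J(f) in C{p,q,r} is {p^3 - 3*p^2*q - 6*p^2 + 12*p*q - 6*q^2, 3*p^2 + p*q^2 - 6*p*q + 3*q^2, 3*p^2 - 6*p*q + q^3 + 3*q^2, r}; counting standard monomials gives mu = 7. Corank 2; j^3 = -3*(p - q)^3 is a perfect cube, so E-series; the 4-jet and mu = 7 give E_7.

Type E_{7}, Milnor number mu = 7.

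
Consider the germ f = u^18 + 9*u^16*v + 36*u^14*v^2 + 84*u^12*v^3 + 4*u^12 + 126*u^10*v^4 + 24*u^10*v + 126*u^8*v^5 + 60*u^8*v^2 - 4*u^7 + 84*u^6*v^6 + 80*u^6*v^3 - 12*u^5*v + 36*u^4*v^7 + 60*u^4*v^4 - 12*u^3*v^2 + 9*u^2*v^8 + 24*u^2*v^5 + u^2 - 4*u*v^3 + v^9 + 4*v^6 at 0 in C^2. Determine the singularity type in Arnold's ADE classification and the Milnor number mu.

Type A_8, Milnor number mu = 8.

The Hessian of f at 0 has rank 1. Corank 1: A-series; mu = 8 gives A_8.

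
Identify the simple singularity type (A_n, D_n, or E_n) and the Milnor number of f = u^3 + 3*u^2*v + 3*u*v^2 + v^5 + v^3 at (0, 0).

Type E_{8}, Milnor number mu = 8.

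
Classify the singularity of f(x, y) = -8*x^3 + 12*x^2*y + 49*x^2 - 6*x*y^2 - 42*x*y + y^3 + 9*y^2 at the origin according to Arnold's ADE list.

The Hessian of f at 0 is [[98, -42], [-42, 18]] with rank 1, so corank 1. A Groebner basis of the Jacobian ideal J(f) in C{x,y} is {y^2, x - 3*y/7}; counting standard monomials gives mu = 2. Corank 1: A-series; mu = 2 gives A_2.

A2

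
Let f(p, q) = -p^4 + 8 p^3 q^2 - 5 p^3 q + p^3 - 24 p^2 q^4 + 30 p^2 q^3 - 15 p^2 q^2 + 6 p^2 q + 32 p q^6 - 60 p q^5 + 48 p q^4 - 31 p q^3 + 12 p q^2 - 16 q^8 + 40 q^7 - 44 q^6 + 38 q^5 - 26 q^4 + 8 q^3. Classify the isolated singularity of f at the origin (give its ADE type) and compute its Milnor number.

Type E7, Milnor number mu = 7.

The Hessian of f at 0 has rank 0. Corank 2; j^3 = (p + 2*q)^3 is a perfect cube, so E-series; the 4-jet and mu = 7 give E_7.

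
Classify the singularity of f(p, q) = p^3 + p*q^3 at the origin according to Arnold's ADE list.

The Hessian of f at 0 is [[0, 0], [0, 0]] with rank 0, so corank 2. A Groebner basis of the Jacobian ideal J(f) in C{p,q} is {p^3, p*q^2, 3*p^2 + q^3}; counting standard monomials gives mu = 7. Corank 2; j^3 = p^3 is a perfect cube, so E-series; the 4-jet and mu = 7 give E_7.

E_{7}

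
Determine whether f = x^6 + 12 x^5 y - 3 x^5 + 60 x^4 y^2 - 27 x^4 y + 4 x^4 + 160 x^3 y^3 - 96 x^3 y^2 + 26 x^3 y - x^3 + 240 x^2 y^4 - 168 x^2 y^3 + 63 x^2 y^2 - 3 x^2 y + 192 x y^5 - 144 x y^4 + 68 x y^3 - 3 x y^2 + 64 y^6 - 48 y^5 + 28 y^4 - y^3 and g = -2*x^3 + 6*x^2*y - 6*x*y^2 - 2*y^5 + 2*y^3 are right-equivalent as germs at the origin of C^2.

No.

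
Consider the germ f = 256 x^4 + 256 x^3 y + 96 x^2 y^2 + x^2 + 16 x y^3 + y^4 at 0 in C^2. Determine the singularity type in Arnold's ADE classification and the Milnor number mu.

Type A_3, Milnor number mu = 3.

The Hessian of f at 0 is [[2, 0], [0, 0]] with rank 1, so corank 1. A Groebner basis of the Jacobian ideal J(f) in C{x,y} is {y^3, x}; counting standard monomials gives mu = 3. Corank 1: A-series; mu = 3 gives A_3.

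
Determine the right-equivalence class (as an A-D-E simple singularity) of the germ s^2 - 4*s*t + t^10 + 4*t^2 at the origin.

The Hessian of f at 0 has rank 1. Corank 1: A-series; mu = 9 gives A_9.

A_{9}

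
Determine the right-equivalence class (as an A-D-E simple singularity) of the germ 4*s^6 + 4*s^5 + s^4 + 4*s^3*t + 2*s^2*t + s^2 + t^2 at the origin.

A_1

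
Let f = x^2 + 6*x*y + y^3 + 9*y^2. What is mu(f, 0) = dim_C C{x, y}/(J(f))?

2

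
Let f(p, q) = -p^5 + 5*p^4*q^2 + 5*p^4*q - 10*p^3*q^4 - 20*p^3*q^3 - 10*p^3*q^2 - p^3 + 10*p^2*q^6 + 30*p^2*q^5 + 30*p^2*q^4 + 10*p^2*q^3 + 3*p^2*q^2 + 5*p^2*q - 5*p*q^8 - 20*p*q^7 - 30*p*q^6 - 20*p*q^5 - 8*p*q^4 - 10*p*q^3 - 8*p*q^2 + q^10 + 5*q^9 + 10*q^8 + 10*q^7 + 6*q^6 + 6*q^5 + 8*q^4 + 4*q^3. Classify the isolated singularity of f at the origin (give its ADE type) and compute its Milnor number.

Type D_6, Milnor number mu = 6.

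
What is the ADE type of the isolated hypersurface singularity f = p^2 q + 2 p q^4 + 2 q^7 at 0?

The Hessian of f at 0 has rank 0. Corank 2; j^3 = p^2*q has shape L^2 M (L != M), so D-series; mu = 8 gives D_8.

D_8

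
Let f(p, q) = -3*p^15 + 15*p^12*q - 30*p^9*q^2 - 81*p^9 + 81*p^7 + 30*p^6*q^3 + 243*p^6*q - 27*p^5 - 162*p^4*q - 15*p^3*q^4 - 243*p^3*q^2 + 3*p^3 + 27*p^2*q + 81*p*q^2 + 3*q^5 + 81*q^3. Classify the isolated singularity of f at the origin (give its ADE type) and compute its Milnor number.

The Hessian of f at 0 is [[0, 0], [0, 0]] with rank 0, so corank 2. A Groebner basis of the Jacobian ideal J(f) in C{p,q} is {p^2/162 + p*q^3 + p*q/27 + q^2/18, q^4, p^3 - 27*p*q^2 - 54*q^3, p^2*q + 6*p*q^2 + 9*q^3}; counting standard monomials gives mu = 8. Corank 2; j^3 = 3*(p + 3*q)^3 is a perfect cube, so E-series; the 5-jet and mu = 8 give E_8.

Type E_{8}, Milnor number mu = 8.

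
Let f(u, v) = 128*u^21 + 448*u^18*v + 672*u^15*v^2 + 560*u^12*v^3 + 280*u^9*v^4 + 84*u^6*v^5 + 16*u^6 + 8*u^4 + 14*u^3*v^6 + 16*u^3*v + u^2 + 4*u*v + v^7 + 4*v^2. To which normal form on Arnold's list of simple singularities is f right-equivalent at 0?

A_6

The Hessian of f at 0 is [[2, 4], [4, 8]] with rank 1, so corank 1. A Groebner basis of the Jacobian ideal J(f) in C{u,v} is {-u*v/32 + v^4 - v^2/16, u*v^2 + u/48 + 4*v^3/3 + v/24, u^2 + 4*u*v + 4*v^2}; counting standard monomials gives mu = 6. Corank 1: A-series; mu = 6 gives A_6.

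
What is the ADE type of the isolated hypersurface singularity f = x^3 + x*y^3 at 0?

E7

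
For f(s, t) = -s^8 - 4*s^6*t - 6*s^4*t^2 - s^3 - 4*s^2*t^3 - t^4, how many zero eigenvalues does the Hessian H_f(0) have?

2

The Hessian at 0 is [[0, 0], [0, 0]] of rank 0; hence corank 2.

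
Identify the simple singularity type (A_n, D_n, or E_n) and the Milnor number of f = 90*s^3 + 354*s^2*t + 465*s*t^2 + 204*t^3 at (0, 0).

The Hessian of f at 0 has rank 0. Corank 2; j^3 = 3*(3*s + 4*t)*(10*s^2 + 26*s*t + 17*t^2) splits into three distinct lines over C (the quadratic factor has nonzero discriminant), so D_4.

Type D_4, Milnor number mu = 4.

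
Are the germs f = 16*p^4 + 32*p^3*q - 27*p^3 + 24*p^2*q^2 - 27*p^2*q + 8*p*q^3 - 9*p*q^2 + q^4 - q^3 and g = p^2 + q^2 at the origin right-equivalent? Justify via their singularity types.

No.

The Hessian of f at 0 has rank 0. Corank 2; j^3 = -(3*p + q)^3 is a perfect cube, so E-series; the 4-jet and mu = 6 give E_6. The Hessian of g at 0 has rank 2. Corank 0: nondegenerate Morse point, so A_1. f is E_6 but g is A_1, hence not right-equivalent.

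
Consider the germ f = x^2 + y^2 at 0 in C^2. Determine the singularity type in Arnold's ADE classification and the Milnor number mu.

Type A1, Milnor number mu = 1.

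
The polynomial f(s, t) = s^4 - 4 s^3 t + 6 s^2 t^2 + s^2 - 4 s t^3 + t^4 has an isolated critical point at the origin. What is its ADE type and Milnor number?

The Hessian of f at 0 has rank 1. Corank 1: A-series; mu = 3 gives A_3.

Type A_{3}, Milnor number mu = 3.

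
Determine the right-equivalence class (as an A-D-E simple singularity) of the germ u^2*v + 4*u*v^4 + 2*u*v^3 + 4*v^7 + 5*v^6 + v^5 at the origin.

D7

The Hessian of f at 0 has rank 0. Corank 2; j^3 = u^2*v has shape L^2 M (L != M), so D-series; mu = 7 gives D_7.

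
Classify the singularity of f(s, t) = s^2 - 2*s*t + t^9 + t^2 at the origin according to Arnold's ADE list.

The Hessian of f at 0 has rank 1. Corank 1: A-series; mu = 8 gives A_8.

A8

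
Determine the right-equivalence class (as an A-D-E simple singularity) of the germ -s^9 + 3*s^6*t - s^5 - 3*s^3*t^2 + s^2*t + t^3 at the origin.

D_{4}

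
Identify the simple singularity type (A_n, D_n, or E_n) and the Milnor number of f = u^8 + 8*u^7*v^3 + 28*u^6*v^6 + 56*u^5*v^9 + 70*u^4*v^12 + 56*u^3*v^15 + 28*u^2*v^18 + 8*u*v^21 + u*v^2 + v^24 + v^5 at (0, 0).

Type D9, Milnor number mu = 9.

The Hessian of f at 0 has rank 0. Corank 2; j^3 = u*v^2 has shape L^2 M (L != M), so D-series; mu = 9 gives D_9.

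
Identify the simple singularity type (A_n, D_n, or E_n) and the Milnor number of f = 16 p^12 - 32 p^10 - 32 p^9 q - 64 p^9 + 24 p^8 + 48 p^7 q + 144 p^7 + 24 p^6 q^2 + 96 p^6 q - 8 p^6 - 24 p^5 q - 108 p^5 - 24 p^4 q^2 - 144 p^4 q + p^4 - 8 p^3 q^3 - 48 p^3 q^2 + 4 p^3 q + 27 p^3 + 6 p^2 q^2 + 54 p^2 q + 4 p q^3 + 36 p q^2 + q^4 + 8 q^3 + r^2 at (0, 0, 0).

Type E6, Milnor number mu = 6.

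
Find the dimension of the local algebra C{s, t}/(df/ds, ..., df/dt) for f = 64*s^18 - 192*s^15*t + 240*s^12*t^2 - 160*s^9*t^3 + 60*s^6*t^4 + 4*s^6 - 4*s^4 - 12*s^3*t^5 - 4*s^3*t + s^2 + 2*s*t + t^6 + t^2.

5

The Hessian of f at 0 is [[2, 2], [2, 2]] with rank 1, so corank 1. A Groebner basis of the Jacobian ideal J(f) in C{s,t} is {s*t^2 - s/2 - t/2, s/2 + t^3 + t/2, s^2 + 2*s*t + t^2}; counting standard monomials gives mu = 5. Corank 1: A-series; mu = 5 gives A_5.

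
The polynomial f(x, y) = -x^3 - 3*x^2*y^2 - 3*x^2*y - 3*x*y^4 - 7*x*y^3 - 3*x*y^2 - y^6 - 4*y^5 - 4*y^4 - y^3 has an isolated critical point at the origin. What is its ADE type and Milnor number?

Type E_{7}, Milnor number mu = 7.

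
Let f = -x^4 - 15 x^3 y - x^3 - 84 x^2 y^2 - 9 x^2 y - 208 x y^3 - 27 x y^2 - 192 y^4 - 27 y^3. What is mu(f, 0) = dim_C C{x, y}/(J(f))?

7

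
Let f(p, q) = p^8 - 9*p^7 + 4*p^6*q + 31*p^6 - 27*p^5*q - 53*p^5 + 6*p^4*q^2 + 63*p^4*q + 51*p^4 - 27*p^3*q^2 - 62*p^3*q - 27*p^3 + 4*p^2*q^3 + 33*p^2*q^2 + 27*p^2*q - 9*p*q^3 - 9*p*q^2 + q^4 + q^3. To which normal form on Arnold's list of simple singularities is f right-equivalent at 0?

E_{7}

The Hessian of f at 0 has rank 0. Corank 2; j^3 = -(3*p - q)^3 is a perfect cube, so E-series; the 4-jet and mu = 7 give E_7.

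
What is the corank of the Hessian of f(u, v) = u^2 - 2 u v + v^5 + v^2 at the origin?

The Hessian at 0 is [[2, -2], [-2, 2]] of rank 1; hence corank 1.

1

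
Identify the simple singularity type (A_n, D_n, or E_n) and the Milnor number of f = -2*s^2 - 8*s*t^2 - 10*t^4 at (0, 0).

Type A_3, Milnor number mu = 3.

The Hessian of f at 0 has rank 1. Corank 1: A-series; mu = 3 gives A_3.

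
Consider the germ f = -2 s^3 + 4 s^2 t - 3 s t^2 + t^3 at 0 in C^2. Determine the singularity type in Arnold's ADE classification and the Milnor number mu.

Type D_4, Milnor number mu = 4.

The Hessian of f at 0 is [[0, 0], [0, 0]] with rank 0, so corank 2. A Groebner basis of the Jacobian ideal J(f) in C{s,t} is {t^3, s^2 - 3*t^2/2, s*t - 3*t^2/2}; counting standard monomials gives mu = 4. Corank 2; j^3 = -(s - t)*(2*s^2 - 2*s*t + t^2) splits into three distinct lines over C (the quadratic factor has nonzero discriminant), so D_4.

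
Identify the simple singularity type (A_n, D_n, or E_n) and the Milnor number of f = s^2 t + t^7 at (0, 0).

The Hessian of f at 0 has rank 0. Corank 2; j^3 = s^2*t has shape L^2 M (L != M), so D-series; mu = 8 gives D_8.

Type D8, Milnor number mu = 8.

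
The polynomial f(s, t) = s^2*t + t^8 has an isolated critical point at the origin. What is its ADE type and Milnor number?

Type D9, Milnor number mu = 9.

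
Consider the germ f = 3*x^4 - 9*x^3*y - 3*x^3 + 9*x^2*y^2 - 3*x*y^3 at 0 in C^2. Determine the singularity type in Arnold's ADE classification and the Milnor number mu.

Type E7, Milnor number mu = 7.

The Hessian of f at 0 has rank 0. Corank 2; j^3 = -3*x^3 is a perfect cube, so E-series; the 4-jet and mu = 7 give E_7.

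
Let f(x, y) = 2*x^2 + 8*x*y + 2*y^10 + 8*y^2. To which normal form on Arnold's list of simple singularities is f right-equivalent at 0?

The Hessian of f at 0 has rank 1. Corank 1: A-series; mu = 9 gives A_9.

A_{9}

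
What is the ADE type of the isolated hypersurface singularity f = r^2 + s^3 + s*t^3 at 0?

E_7

The Hessian of f at 0 has rank 1. Corank 2; j^3 = s^3 is a perfect cube, so E-series; the 4-jet and mu = 7 give E_7.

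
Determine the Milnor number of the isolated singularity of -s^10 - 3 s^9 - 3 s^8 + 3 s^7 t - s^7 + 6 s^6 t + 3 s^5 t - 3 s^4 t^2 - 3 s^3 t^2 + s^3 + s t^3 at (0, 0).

The Hessian of f at 0 has rank 0. Corank 2; j^3 = s^3 is a perfect cube, so E-series; the 4-jet and mu = 7 give E_7.

7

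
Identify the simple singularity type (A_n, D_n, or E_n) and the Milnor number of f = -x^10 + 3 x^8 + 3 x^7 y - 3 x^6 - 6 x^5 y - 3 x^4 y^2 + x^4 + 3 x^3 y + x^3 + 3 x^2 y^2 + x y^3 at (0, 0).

The Hessian of f at 0 is [[0, 0], [0, 0]] with rank 0, so corank 2. A Groebner basis of the Jacobian ideal J(f) in C{x,y} is {3*x^2 + y^4 + y^3, x^3, x^2*y - x^2 - y^3/3, 2*x^2 + x*y^2 + 2*y^3/3}; counting standard monomials gives mu = 7. Corank 2; j^3 = x^3 is a perfect cube, so E-series; the 4-jet and mu = 7 give E_7.

Type E7, Milnor number mu = 7.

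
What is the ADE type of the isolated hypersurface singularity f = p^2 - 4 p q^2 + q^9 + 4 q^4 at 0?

A_{8}

The Hessian of f at 0 has rank 1. Corank 1: A-series; mu = 8 gives A_8.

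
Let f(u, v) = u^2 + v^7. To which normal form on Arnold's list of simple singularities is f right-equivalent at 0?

The Hessian of f at 0 has rank 1. Corank 1: A-series; mu = 6 gives A_6.

A_{6}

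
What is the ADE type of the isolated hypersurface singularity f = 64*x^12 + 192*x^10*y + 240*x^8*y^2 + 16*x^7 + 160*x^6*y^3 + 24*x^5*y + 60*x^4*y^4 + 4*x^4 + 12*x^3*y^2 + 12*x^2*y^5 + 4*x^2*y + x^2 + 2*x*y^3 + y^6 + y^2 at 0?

The Hessian of f at 0 has rank 2. Corank 0: nondegenerate Morse point, so A_1.

A_1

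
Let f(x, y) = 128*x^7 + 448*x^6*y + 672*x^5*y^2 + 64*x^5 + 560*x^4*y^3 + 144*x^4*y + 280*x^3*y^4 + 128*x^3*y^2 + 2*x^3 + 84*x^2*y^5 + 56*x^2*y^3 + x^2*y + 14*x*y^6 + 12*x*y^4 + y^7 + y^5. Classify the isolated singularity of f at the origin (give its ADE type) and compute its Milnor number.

Type D6, Milnor number mu = 6.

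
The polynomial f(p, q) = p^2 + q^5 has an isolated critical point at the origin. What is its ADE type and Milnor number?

Type A_4, Milnor number mu = 4.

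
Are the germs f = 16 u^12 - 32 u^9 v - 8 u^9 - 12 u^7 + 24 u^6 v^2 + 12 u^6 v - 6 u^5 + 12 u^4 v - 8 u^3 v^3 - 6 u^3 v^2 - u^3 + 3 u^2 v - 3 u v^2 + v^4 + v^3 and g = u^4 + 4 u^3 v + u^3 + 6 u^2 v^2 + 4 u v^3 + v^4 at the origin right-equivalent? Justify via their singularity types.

The Hessian of f at 0 has rank 0. Corank 2; j^3 = -(u - v)^3 is a perfect cube, so E-series; the 4-jet and mu = 6 give E_6. The Hessian of g at 0 has rank 0. Corank 2; j^3 = u^3 is a perfect cube, so E-series; the 4-jet and mu = 6 give E_6. Both have type E_6, hence right-equivalent.

Yes.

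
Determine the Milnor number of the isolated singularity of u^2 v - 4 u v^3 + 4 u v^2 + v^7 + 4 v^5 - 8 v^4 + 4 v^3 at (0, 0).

The Hessian of f at 0 has rank 0. Corank 2; j^3 = v*(u + 2*v)^2 has shape L^2 M (L != M), so D-series; mu = 8 gives D_8.

8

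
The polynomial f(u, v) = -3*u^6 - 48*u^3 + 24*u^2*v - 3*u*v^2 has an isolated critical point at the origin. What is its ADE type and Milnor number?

The Hessian of f at 0 is [[0, 0], [0, 0]] with rank 0, so corank 2. A Groebner basis of the Jacobian ideal J(f) in C{u,v} is {-2048*u*v/3 + v^5 + 512*v^2/3, u*v^2 - v^3/4, u^2 - u*v/4}; counting standard monomials gives mu = 7. Corank 2; j^3 = -3*u*(4*u - v)^2 has shape L^2 M (L != M), so D-series; mu = 7 gives D_7.

Type D7, Milnor number mu = 7.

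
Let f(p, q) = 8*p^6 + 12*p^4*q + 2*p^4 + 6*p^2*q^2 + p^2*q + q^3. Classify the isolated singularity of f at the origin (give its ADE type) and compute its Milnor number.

Type D_{4}, Milnor number mu = 4.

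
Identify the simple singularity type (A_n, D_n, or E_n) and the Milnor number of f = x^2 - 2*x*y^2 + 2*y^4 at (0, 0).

Type A3, Milnor number mu = 3.

The Hessian of f at 0 is [[2, 0], [0, 0]] with rank 1, so corank 1. A Groebner basis of the Jacobian ideal J(f) in C{x,y} is {x^2, x*y, -x + y^2}; counting standard monomials gives mu = 3. Corank 1: A-series; mu = 3 gives A_3.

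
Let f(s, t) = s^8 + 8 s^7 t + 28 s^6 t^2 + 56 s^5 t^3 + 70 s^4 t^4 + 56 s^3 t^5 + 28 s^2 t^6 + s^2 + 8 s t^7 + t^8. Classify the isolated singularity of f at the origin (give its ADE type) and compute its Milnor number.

Type A7, Milnor number mu = 7.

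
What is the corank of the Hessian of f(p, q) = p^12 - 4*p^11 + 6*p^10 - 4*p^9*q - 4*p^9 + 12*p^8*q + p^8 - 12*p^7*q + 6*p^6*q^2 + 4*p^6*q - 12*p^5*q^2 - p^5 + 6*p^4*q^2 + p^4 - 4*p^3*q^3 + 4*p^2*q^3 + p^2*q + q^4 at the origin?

2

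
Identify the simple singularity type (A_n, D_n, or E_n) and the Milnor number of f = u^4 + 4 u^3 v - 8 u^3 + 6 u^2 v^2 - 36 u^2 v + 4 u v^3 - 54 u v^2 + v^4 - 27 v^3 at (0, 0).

Type E_{6}, Milnor number mu = 6.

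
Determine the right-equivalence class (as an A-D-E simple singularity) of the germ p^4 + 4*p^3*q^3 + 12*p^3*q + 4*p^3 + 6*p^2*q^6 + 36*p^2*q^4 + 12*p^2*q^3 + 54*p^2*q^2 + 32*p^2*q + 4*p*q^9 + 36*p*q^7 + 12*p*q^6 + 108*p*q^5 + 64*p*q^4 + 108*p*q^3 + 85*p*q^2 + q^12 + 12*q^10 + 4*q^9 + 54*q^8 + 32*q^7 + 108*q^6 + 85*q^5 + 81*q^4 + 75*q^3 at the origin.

D_5

The Hessian of f at 0 has rank 0. Corank 2; j^3 = (p + 3*q)*(2*p + 5*q)^2 has shape L^2 M (L != M), so D-series; mu = 5 gives D_5.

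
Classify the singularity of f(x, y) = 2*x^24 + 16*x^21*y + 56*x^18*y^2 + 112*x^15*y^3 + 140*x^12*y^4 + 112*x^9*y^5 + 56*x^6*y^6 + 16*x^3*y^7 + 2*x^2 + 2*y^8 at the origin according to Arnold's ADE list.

The Hessian of f at 0 is [[4, 0], [0, 0]] with rank 1, so corank 1. A Groebner basis of the Jacobian ideal J(f) in C{x,y} is {y^7, x}; counting standard monomials gives mu = 7. Corank 1: A-series; mu = 7 gives A_7.

A7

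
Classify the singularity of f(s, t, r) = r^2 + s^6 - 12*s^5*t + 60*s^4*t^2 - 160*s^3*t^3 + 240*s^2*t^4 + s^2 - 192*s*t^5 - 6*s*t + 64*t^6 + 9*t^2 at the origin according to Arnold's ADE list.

The Hessian of f at 0 has rank 2. Corank 1: A-series; mu = 5 gives A_5.

A_5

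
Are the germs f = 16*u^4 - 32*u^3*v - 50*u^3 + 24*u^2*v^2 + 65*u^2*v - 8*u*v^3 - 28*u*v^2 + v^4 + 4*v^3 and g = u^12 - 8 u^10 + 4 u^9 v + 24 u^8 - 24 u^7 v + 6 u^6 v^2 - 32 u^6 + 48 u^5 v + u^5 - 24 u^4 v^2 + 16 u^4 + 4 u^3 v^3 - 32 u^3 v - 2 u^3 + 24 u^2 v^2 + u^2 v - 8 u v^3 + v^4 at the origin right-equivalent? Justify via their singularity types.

Yes.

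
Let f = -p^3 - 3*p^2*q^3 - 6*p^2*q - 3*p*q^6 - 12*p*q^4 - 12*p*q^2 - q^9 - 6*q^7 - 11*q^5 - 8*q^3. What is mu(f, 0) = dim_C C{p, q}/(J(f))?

8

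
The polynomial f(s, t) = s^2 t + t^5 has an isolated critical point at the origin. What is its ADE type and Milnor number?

Type D_6, Milnor number mu = 6.

The Hessian of f at 0 is [[0, 0], [0, 0]] with rank 0, so corank 2. A Groebner basis of the Jacobian ideal J(f) in C{s,t} is {s^2/5 + t^4, s^3, s*t}; counting standard monomials gives mu = 6. Corank 2; j^3 = s^2*t has shape L^2 M (L != M), so D-series; mu = 6 gives D_6.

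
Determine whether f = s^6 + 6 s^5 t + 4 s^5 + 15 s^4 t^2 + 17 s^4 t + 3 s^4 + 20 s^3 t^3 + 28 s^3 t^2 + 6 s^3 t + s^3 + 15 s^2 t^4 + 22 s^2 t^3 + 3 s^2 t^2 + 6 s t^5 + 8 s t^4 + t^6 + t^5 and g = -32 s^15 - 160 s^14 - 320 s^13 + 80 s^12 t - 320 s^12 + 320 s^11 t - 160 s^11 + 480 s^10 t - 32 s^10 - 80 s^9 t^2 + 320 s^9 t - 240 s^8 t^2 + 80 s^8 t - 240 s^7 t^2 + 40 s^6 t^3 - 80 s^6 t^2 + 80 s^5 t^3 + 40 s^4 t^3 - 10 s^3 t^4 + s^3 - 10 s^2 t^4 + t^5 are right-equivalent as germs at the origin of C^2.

Yes.

The Hessian of f at 0 is [[0, 0], [0, 0]] with rank 0, so corank 2. A Groebner basis of the Jacobian ideal J(f) in C{s,t} is {-s^2/8 + s*t^3 - s*t^2/4, s^2/2 + s*t^2 + t^4, s^3, s^2*t + s^2/4 + s*t^2/2}; counting standard monomials gives mu = 8. Corank 2; j^3 = s^3 is a perfect cube, so E-series; the 5-jet and mu = 8 give E_8. The Hessian of g at 0 is [[0, 0], [0, 0]] with rank 0, so corank 2. A Groebner basis of the Jacobian ideal J(g) in C{s,t} is {t^4, s^2}; counting standard monomials gives mu = 8. Corank 2; j^3 = s^3 is a perfect cube, so E-series; the 5-jet and mu = 8 give E_8. Both have type E_8, hence right-equivalent.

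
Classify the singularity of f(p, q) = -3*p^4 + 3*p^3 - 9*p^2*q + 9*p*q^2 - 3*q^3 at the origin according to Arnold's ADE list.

The Hessian of f at 0 has rank 0. Corank 2; j^3 = 3*(p - q)^3 is a perfect cube, so E-series; the 4-jet and mu = 6 give E_6.

E6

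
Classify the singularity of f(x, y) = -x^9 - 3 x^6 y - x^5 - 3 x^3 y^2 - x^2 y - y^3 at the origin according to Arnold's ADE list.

D_4

The Hessian of f at 0 has rank 0. Corank 2; j^3 = -y*(x^2 + y^2) splits into three distinct lines over C (the quadratic factor has nonzero discriminant), so D_4.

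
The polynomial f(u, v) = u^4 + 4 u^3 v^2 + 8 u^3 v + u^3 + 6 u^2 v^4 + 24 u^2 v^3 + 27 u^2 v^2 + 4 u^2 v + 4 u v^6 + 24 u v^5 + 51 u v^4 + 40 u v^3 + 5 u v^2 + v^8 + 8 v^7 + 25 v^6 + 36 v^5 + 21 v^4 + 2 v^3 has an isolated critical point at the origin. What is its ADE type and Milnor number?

The Hessian of f at 0 is [[0, 0], [0, 0]] with rank 0, so corank 2. A Groebner basis of the Jacobian ideal J(f) in C{u,v} is {u*v^2 + u*v/3 + v^2/3, -u*v/3 + v^3 - v^2/3, u^2 + 10*u*v/3 + 7*v^2/3}; counting standard monomials gives mu = 5. Corank 2; j^3 = (u + v)^2*(u + 2*v) has shape L^2 M (L != M), so D-series; mu = 5 gives D_5.

Type D5, Milnor number mu = 5.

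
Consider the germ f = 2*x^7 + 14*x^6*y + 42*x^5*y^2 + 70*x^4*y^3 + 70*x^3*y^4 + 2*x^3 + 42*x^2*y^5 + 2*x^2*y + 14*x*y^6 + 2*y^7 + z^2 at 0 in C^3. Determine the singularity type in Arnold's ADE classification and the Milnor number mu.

Type D_8, Milnor number mu = 8.

The Hessian of f at 0 has rank 1. Corank 2; j^3 = 2*x^2*(x + y) has shape L^2 M (L != M), so D-series; mu = 8 gives D_8.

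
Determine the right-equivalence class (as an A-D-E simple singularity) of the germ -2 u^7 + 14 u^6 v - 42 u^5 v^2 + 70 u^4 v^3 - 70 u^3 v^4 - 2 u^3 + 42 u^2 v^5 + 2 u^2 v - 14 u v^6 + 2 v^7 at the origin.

D_8

The Hessian of f at 0 is [[0, 0], [0, 0]] with rank 0, so corank 2. A Groebner basis of the Jacobian ideal J(f) in C{u,v} is {u*v/7 + v^6, u*v^2, u^2 - u*v}; counting standard monomials gives mu = 8. Corank 2; j^3 = -2*u^2*(u - v) has shape L^2 M (L != M), so D-series; mu = 8 gives D_8.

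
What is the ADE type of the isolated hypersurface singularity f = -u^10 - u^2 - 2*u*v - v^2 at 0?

The Hessian of f at 0 is [[-2, -2], [-2, -2]] with rank 1, so corank 1. A Groebner basis of the Jacobian ideal J(f) in C{u,v} is {v^9, u + v}; counting standard monomials gives mu = 9. Corank 1: A-series; mu = 9 gives A_9.

A_{9}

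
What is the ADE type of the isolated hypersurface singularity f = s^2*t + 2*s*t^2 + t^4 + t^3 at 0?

D_5

The Hessian of f at 0 is [[0, 0], [0, 0]] with rank 0, so corank 2. A Groebner basis of the Jacobian ideal J(f) in C{s,t} is {s^3 - s^2/4 + t^2/4, s^2/4 + t^3 - t^2/4, s*t + t^2}; counting standard monomials gives mu = 5. Corank 2; j^3 = t*(s + t)^2 has shape L^2 M (L != M), so D-series; mu = 5 gives D_5.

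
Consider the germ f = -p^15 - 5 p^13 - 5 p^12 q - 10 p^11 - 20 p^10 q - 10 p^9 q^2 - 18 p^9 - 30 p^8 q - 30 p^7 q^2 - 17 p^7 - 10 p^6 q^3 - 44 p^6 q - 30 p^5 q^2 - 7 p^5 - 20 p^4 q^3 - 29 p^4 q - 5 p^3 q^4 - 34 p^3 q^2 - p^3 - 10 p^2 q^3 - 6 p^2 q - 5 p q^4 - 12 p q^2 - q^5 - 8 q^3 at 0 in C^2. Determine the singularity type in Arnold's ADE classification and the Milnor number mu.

Type E_{8}, Milnor number mu = 8.

The Hessian of f at 0 has rank 0. Corank 2; j^3 = -(p + 2*q)^3 is a perfect cube, so E-series; the 5-jet and mu = 8 give E_8.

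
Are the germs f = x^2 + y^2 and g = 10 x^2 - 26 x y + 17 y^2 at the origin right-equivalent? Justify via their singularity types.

The Hessian of f at 0 has rank 2. Corank 0: nondegenerate Morse point, so A_1. The Hessian of g at 0 has rank 2. Corank 0: nondegenerate Morse point, so A_1. Both have type A_1, hence right-equivalent.

Yes.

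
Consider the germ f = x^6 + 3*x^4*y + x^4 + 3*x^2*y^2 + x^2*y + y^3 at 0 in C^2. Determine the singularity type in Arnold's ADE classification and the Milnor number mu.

Type D_4, Milnor number mu = 4.

The Hessian of f at 0 has rank 0. Corank 2; j^3 = y*(x^2 + y^2) splits into three distinct lines over C (the quadratic factor has nonzero discriminant), so D_4.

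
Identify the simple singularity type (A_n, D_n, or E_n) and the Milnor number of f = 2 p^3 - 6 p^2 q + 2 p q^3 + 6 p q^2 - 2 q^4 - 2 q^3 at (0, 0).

Type E7, Milnor number mu = 7.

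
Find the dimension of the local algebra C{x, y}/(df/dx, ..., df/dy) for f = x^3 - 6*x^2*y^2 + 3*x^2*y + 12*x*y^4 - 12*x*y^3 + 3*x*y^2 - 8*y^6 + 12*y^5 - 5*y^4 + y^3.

6

The Hessian of f at 0 has rank 0. Corank 2; j^3 = (x + y)^3 is a perfect cube, so E-series; the 4-jet and mu = 6 give E_6.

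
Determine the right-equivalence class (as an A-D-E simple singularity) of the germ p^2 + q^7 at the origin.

A_{6}

The Hessian of f at 0 has rank 1. Corank 1: A-series; mu = 6 gives A_6.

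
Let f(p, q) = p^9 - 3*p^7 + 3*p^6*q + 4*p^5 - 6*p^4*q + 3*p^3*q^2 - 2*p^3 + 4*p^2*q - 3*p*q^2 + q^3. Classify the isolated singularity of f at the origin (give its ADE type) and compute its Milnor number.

Type D_4, Milnor number mu = 4.

The Hessian of f at 0 has rank 0. Corank 2; j^3 = -(p - q)*(2*p^2 - 2*p*q + q^2) splits into three distinct lines over C (the quadratic factor has nonzero discriminant), so D_4.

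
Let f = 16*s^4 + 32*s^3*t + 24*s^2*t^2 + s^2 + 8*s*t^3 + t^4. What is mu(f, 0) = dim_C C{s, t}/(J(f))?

3

The Hessian of f at 0 has rank 1. Corank 1: A-series; mu = 3 gives A_3.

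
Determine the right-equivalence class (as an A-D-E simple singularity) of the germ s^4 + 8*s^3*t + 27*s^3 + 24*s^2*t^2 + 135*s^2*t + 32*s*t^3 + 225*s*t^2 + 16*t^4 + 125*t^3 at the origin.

The Hessian of f at 0 has rank 0. Corank 2; j^3 = (3*s + 5*t)^3 is a perfect cube, so E-series; the 4-jet and mu = 6 give E_6.

E_6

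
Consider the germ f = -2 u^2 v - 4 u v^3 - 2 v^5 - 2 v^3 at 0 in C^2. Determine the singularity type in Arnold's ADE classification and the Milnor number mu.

Type D_4, Milnor number mu = 4.

The Hessian of f at 0 is [[0, 0], [0, 0]] with rank 0, so corank 2. A Groebner basis of the Jacobian ideal J(f) in C{u,v} is {v^3, u^2 + 3*v^2, u*v}; counting standard monomials gives mu = 4. Corank 2; j^3 = -2*v*(u^2 + v^2) splits into three distinct lines over C (the quadratic factor has nonzero discriminant), so D_4.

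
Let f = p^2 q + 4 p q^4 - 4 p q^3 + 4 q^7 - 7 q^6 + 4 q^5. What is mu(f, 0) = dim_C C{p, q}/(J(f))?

The Hessian of f at 0 has rank 0. Corank 2; j^3 = p^2*q has shape L^2 M (L != M), so D-series; mu = 7 gives D_7.

7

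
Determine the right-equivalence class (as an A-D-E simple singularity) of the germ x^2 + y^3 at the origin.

The Hessian of f at 0 is [[2, 0], [0, 0]] with rank 1, so corank 1. A Groebner basis of the Jacobian ideal J(f) in C{x,y} is {y^2, x}; counting standard monomials gives mu = 2. Corank 1: A-series; mu = 2 gives A_2.

A_{2}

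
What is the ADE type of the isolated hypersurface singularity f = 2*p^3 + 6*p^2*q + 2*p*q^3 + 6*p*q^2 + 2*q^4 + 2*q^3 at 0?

The Hessian of f at 0 is [[0, 0], [0, 0]] with rank 0, so corank 2. A Groebner basis of the Jacobian ideal J(f) in C{p,q} is {p^3 + 3*p^2*q + 6*p^2 + 12*p*q + 6*q^2, -3*p^2 + p*q^2 - 6*p*q - 3*q^2, 3*p^2 + 6*p*q + q^3 + 3*q^2}; counting standard monomials gives mu = 7. Corank 2; j^3 = 2*(p + q)^3 is a perfect cube, so E-series; the 4-jet and mu = 7 give E_7.

E_{7}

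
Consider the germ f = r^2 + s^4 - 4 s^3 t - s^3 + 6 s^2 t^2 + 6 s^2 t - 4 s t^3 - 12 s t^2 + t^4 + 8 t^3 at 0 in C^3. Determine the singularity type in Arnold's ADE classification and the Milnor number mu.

The Hessian of f at 0 has rank 1. Corank 2; j^3 = -(s - 2*t)^3 is a perfect cube, so E-series; the 4-jet and mu = 6 give E_6.

Type E6, Milnor number mu = 6.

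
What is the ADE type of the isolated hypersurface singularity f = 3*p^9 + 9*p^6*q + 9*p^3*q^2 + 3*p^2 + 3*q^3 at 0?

The Hessian of f at 0 has rank 1. Corank 1: A-series; mu = 2 gives A_2.

A2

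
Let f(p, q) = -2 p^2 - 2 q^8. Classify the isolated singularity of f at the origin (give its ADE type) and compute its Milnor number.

The Hessian of f at 0 is [[-4, 0], [0, 0]] with rank 1, so corank 1. A Groebner basis of the Jacobian ideal J(f) in C{p,q} is {q^7, p}; counting standard monomials gives mu = 7. Corank 1: A-series; mu = 7 gives A_7.

Type A_7, Milnor number mu = 7.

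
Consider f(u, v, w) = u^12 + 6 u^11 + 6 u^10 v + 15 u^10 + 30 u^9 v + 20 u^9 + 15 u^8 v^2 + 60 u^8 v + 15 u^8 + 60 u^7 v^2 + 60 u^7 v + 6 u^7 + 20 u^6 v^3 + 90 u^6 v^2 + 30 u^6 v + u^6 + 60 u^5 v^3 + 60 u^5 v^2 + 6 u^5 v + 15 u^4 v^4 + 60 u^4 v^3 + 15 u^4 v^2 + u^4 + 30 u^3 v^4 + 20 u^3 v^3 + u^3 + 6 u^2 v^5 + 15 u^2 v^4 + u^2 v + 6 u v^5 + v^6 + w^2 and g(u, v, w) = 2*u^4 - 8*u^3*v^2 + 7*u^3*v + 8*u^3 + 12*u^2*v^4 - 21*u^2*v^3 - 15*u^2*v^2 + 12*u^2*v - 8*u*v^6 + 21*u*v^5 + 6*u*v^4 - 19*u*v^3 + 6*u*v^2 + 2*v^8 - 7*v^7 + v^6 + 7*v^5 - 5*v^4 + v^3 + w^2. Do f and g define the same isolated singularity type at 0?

No.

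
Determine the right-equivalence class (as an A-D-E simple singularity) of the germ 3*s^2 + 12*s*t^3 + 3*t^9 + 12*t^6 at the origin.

The Hessian of f at 0 has rank 1. Corank 1: A-series; mu = 8 gives A_8.

A8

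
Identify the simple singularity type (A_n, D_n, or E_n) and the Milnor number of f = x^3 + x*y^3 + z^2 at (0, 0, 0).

The Hessian of f at 0 is [[0, 0, 0], [0, 0, 0], [0, 0, 2]] with rank 1, so corank 2. A Groebner basis of the Jacobian ideal J(f) in C{x,y,z} is {x^3, x*y^2, 3*x^2 + y^3, z}; counting standard monomials gives mu = 7. Corank 2; j^3 = x^3 is a perfect cube, so E-series; the 4-jet and mu = 7 give E_7.

Type E_{7}, Milnor number mu = 7.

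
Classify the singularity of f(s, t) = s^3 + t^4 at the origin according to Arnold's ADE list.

E6

The Hessian of f at 0 is [[0, 0], [0, 0]] with rank 0, so corank 2. A Groebner basis of the Jacobian ideal J(f) in C{s,t} is {t^3, s^2}; counting standard monomials gives mu = 6. Corank 2; j^3 = s^3 is a perfect cube, so E-series; the 4-jet and mu = 6 give E_6.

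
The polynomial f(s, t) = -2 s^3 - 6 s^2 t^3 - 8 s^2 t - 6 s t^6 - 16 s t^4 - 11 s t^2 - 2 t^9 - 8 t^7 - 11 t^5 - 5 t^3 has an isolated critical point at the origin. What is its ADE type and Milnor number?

Type D_{4}, Milnor number mu = 4.

The Hessian of f at 0 has rank 0. Corank 2; j^3 = -(s + t)*(2*s^2 + 6*s*t + 5*t^2) splits into three distinct lines over C (the quadratic factor has nonzero discriminant), so D_4.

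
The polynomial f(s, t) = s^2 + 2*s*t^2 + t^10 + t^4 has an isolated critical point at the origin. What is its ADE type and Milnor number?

The Hessian of f at 0 has rank 1. Corank 1: A-series; mu = 9 gives A_9.

Type A9, Milnor number mu = 9.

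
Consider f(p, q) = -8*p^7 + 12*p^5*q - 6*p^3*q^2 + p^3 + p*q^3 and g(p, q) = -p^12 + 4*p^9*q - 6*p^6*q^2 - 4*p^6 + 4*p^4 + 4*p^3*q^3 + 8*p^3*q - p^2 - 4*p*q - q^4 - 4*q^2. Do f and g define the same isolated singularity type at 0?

No.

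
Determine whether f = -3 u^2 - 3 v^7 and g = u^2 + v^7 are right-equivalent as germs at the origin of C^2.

The Hessian of f at 0 is [[-6, 0], [0, 0]] with rank 1, so corank 1. A Groebner basis of the Jacobian ideal J(f) in C{u,v} is {v^6, u}; counting standard monomials gives mu = 6. Corank 1: A-series; mu = 6 gives A_6. The Hessian of g at 0 is [[2, 0], [0, 0]] with rank 1, so corank 1. A Groebner basis of the Jacobian ideal J(g) in C{u,v} is {v^6, u}; counting standard monomials gives mu = 6. Corank 1: A-series; mu = 6 gives A_6. Both have type A_6, hence right-equivalent.

Yes.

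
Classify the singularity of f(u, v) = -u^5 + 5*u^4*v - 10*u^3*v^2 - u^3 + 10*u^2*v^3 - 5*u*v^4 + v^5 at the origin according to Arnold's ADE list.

The Hessian of f at 0 is [[0, 0], [0, 0]] with rank 0, so corank 2. A Groebner basis of the Jacobian ideal J(f) in C{u,v} is {v^5, u*v^3 - v^4/4, u^2}; counting standard monomials gives mu = 8. Corank 2; j^3 = -u^3 is a perfect cube, so E-series; the 5-jet and mu = 8 give E_8.

E_{8}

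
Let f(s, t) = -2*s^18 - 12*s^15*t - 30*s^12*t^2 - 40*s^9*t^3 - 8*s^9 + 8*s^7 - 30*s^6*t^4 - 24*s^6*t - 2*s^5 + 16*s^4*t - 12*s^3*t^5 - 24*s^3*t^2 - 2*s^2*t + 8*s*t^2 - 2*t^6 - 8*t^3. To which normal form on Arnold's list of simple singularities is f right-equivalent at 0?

D_7

The Hessian of f at 0 has rank 0. Corank 2; j^3 = -2*t*(s - 2*t)^2 has shape L^2 M (L != M), so D-series; mu = 7 gives D_7.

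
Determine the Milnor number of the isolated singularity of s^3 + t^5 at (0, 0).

8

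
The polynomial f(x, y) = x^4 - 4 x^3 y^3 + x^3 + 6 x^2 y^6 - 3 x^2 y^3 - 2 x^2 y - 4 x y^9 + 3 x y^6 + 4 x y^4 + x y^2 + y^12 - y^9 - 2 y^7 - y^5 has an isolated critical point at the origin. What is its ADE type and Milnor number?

The Hessian of f at 0 has rank 0. Corank 2; j^3 = x*(x - y)^2 has shape L^2 M (L != M), so D-series; mu = 5 gives D_5.

Type D5, Milnor number mu = 5.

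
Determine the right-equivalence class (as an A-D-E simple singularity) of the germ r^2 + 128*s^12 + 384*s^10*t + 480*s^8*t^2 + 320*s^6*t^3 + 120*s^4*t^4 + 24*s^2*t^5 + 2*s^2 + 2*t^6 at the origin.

A_{5}

The Hessian of f at 0 is [[4, 0, 0], [0, 0, 0], [0, 0, 2]] with rank 2, so corank 1. A Groebner basis of the Jacobian ideal J(f) in C{s,t,r} is {t^5, s, r}; counting standard monomials gives mu = 5. Corank 1: A-series; mu = 5 gives A_5.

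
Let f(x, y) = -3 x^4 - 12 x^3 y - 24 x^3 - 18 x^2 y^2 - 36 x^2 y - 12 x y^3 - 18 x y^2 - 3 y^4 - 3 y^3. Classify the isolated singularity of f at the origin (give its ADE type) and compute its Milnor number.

Type E_{6}, Milnor number mu = 6.

The Hessian of f at 0 has rank 0. Corank 2; j^3 = -3*(2*x + y)^3 is a perfect cube, so E-series; the 4-jet and mu = 6 give E_6.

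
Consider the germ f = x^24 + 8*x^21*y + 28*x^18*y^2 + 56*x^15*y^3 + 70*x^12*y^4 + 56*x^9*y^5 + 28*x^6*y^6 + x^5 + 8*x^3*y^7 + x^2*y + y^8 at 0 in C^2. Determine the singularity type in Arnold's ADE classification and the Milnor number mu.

The Hessian of f at 0 is [[0, 0], [0, 0]] with rank 0, so corank 2. A Groebner basis of the Jacobian ideal J(f) in C{x,y} is {x^2/8 + y^7, x^3, x*y}; counting standard monomials gives mu = 9. Corank 2; j^3 = x^2*y has shape L^2 M (L != M), so D-series; mu = 9 gives D_9.

Type D_{9}, Milnor number mu = 9.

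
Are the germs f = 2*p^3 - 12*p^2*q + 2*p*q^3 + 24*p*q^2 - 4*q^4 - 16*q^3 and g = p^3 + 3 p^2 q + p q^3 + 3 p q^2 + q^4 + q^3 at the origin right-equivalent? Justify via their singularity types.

Yes.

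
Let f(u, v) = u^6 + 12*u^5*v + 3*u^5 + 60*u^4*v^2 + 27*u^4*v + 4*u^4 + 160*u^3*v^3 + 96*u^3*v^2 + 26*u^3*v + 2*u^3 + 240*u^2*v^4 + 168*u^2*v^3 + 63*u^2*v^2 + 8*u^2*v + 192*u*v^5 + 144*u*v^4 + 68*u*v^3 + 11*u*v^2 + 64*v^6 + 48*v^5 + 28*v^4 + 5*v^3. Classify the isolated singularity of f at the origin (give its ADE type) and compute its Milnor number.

Type D_4, Milnor number mu = 4.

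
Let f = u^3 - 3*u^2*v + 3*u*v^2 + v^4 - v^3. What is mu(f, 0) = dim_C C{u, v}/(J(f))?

The Hessian of f at 0 has rank 0. Corank 2; j^3 = (u - v)^3 is a perfect cube, so E-series; the 4-jet and mu = 6 give E_6.

6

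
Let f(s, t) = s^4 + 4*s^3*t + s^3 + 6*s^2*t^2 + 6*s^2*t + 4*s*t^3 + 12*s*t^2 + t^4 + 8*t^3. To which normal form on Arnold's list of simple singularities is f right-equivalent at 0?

The Hessian of f at 0 is [[0, 0], [0, 0]] with rank 0, so corank 2. A Groebner basis of the Jacobian ideal J(f) in C{s,t} is {t^4, s*t^2 + 5*t^3/3, s^2 + 4*s*t + 4*t^2}; counting standard monomials gives mu = 6. Corank 2; j^3 = (s + 2*t)^3 is a perfect cube, so E-series; the 4-jet and mu = 6 give E_6.

E6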